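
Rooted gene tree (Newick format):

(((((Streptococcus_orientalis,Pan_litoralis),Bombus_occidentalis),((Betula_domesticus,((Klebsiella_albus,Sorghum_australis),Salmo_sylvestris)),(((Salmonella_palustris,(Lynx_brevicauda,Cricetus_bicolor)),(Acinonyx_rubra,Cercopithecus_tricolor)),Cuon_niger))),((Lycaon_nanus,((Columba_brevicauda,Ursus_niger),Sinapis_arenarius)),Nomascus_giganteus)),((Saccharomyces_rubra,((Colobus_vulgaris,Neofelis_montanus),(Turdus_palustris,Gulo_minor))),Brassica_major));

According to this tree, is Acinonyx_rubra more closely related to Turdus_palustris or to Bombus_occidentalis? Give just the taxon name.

The MRCA of Acinonyx_rubra and Bombus_occidentalis subtends (((Streptococcus_orientalis,Pan_litoralis),Bombus_occidentalis),((Betula_domesticus,((Klebsiella_albus,Sorghum_australis),Salmo_sylvestris)),(((Salmonella_palustris,(Lynx_brevicauda,Cricetus_bicolor)),(Acinonyx_rubra,Cercopithecus_tricolor)),Cuon_niger))) (13 taxa).
The MRCA of Acinonyx_rubra and Turdus_palustris is the root, subtending the entire tree (24 taxa).
The first is nested inside the second, so Acinonyx_rubra shares a more recent common ancestor with Bombus_occidentalis.

Bombus_occidentalis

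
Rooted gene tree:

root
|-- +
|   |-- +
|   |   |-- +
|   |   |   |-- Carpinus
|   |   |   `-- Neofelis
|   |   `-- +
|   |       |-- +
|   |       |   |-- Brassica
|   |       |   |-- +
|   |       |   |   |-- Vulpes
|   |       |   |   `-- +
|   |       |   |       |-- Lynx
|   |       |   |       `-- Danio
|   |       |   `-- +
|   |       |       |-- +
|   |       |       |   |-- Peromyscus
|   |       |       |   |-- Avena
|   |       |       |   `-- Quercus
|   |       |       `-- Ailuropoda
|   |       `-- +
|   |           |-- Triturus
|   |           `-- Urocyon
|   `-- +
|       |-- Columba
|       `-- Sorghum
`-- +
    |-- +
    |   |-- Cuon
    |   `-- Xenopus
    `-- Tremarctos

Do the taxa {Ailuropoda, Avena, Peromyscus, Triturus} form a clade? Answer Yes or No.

No

The MRCA of the listed taxa subtends ((Brassica,(Vulpes,(Lynx,Danio)),((Peromyscus,Avena,Quercus),Ailuropoda)),(Triturus,Urocyon)).
That clade also contains Brassica, Danio, Lynx, Quercus, Urocyon, Vulpes, which are not in the proposed group, so the group is not monophyletic.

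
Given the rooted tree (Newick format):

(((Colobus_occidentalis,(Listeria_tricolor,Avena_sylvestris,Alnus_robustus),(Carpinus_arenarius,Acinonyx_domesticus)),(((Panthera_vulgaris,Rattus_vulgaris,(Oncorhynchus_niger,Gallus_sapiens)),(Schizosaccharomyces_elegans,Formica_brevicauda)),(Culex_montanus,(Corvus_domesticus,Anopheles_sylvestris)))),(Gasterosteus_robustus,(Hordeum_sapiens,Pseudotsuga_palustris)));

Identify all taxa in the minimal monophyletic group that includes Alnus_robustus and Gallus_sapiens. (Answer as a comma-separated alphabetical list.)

Acinonyx_domesticus, Alnus_robustus, Anopheles_sylvestris, Avena_sylvestris, Carpinus_arenarius, Colobus_occidentalis, Corvus_domesticus, Culex_montanus, Formica_brevicauda, Gallus_sapiens, Listeria_tricolor, Oncorhynchus_niger, Panthera_vulgaris, Rattus_vulgaris, Schizosaccharomyces_elegans

Tracing Alnus_robustus: it sits inside (Listeria_tricolor,Avena_sylvestris,Alnus_robustus).
Tracing Gallus_sapiens: it sits inside (Oncorhynchus_niger,Gallus_sapiens).
The smallest clade enclosing both is ((Colobus_occidentalis,(Listeria_tricolor,Avena_sylvestris,Alnus_robustus),(Carpinus_arenarius,Acinonyx_domesticus)),(((Panthera_vulgaris,Rattus_vulgaris,(Oncorhynchus_niger,Gallus_sapiens)),(Schizosaccharomyces_elegans,Formica_brevicauda)),(Culex_montanus,(Corvus_domesticus,Anopheles_sylvestris)))); the answer is its 15 terminal taxa in alphabetical order.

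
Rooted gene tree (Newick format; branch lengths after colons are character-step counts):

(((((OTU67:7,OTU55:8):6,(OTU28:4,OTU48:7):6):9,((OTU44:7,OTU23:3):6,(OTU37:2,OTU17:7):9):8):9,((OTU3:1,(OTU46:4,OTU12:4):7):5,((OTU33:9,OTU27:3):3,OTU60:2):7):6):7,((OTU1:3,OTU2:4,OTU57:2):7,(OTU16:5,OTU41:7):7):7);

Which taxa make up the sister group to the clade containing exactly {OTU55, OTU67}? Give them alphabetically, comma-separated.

OTU28, OTU48

The clade containing exactly {OTU55, OTU67} attaches to the tree at the node subtending ((OTU67,OTU55),(OTU28,OTU48)).
The other lineage descending from that same node — the sister group — is (OTU28,OTU48); its 2 tips in alphabetical order are the answer.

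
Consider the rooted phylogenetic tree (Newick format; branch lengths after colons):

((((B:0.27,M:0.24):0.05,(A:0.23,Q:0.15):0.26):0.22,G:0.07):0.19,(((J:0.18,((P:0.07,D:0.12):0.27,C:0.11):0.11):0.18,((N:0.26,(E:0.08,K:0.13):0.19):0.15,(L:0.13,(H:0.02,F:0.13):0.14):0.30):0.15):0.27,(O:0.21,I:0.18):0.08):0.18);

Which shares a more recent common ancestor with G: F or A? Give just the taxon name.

A

The MRCA of G and A subtends (((B,M),(A,Q)),G) (5 taxa).
The MRCA of G and F is the root, subtending the entire tree (17 taxa).
The first is nested inside the second, so G shares a more recent common ancestor with A.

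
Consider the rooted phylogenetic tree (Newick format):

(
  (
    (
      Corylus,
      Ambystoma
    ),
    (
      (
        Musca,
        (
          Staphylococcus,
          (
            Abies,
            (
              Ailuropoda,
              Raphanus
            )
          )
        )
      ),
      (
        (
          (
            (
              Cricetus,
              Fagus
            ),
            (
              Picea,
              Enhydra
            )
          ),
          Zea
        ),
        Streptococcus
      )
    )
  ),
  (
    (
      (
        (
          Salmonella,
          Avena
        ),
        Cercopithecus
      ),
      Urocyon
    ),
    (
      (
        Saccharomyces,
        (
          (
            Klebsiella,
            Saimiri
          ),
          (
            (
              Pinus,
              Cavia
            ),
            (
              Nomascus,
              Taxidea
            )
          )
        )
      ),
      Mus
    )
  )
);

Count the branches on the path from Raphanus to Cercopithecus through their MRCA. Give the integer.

The MRCA of Raphanus and Cercopithecus is the root of the tree.
From Raphanus up to that node: 7 branches. From Cercopithecus up to the same node: 4 branches. Total: 7 + 4 = 11.

11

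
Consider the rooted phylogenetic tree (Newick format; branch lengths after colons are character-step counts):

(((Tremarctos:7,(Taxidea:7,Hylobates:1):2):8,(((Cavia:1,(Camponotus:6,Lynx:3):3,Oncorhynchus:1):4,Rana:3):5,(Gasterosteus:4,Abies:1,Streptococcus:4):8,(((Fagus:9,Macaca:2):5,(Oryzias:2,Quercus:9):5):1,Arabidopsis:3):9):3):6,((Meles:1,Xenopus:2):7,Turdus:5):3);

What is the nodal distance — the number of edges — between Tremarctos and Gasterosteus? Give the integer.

The MRCA of Tremarctos and Gasterosteus is the node subtending ((Tremarctos,(Taxidea,Hylobates)),(((Cavia,(Camponotus,Lynx),Oncorhynchus),Rana),(Gasterosteus,Abies,Streptococcus),(((Fagus,Macaca),(Oryzias,Quercus)),Arabidopsis))).
From Tremarctos up to that node: 2 branches. From Gasterosteus up to the same node: 3 branches. Total: 2 + 3 = 5.

5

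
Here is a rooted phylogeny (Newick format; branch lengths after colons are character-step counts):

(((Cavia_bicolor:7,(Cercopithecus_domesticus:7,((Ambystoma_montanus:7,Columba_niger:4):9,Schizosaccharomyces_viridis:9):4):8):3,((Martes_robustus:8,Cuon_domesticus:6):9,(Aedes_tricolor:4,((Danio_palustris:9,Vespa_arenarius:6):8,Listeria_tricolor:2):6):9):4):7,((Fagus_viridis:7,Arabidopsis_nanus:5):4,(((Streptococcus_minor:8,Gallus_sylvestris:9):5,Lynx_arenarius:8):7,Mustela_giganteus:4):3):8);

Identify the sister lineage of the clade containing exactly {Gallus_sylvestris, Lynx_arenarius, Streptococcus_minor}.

Mustela_giganteus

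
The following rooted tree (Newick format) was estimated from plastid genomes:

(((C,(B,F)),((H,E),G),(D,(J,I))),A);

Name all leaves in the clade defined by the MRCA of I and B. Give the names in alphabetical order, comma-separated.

Tracing I: it sits inside (J,I).
Tracing B: it sits inside (B,F).
The smallest clade enclosing both is ((C,(B,F)),((H,E),G),(D,(J,I))); the answer is its 9 terminal taxa in alphabetical order.

B, C, D, E, F, G, H, I, J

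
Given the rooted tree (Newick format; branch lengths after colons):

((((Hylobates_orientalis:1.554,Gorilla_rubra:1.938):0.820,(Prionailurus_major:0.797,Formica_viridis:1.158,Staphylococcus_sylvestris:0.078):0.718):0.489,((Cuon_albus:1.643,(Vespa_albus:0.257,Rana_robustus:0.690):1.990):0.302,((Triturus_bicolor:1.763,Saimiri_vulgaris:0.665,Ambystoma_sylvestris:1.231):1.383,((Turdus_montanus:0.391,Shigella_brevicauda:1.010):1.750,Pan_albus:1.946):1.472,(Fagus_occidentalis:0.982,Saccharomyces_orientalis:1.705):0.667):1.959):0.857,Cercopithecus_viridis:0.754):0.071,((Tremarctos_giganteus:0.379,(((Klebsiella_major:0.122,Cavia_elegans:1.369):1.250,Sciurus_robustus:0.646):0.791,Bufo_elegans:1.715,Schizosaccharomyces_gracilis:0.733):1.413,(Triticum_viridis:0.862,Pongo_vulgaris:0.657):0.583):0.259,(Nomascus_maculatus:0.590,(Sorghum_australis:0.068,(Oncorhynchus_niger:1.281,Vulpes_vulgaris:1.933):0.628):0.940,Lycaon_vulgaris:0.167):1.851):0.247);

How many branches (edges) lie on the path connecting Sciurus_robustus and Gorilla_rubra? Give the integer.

The MRCA of Sciurus_robustus and Gorilla_rubra is the root of the tree.
From Sciurus_robustus up to that node: 5 branches. From Gorilla_rubra up to the same node: 4 branches. Total: 5 + 4 = 9.

9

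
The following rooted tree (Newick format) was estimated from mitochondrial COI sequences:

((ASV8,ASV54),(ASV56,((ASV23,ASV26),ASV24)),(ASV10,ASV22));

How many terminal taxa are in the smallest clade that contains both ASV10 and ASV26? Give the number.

8

The MRCA of ASV10 and ASV26 is the root, so the clade is the entire tree.
That clade contains 8 terminal taxa: ASV10, ASV22, ASV23, ASV24, ASV26, ASV54, ASV56, ASV8.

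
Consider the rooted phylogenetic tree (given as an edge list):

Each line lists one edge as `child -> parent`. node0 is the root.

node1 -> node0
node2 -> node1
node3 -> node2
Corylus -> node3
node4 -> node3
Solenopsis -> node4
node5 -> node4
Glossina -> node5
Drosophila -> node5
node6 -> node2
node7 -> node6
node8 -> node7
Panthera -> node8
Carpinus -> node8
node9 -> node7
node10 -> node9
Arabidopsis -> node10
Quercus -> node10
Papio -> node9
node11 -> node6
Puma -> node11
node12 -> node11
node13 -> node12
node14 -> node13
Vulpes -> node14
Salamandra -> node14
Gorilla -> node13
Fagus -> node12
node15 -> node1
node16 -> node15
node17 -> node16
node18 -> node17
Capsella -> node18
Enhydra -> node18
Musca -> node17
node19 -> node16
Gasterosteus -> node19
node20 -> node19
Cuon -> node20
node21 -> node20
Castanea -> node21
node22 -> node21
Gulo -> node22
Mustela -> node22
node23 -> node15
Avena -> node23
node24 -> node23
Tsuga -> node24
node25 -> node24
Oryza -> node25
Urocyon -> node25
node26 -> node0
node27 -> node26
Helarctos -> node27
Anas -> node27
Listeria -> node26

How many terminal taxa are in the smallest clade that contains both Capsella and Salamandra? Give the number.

The MRCA of Capsella and Salamandra is the node subtending (((Corylus,(Solenopsis,(Glossina,Drosophila))),(((Panthera,Carpinus),((Arabidopsis,Quercus),Papio)),(Puma,(((Vulpes,Salamandra),Gorilla),Fagus)))),((((Capsella,Enhydra),Musca),(Gasterosteus,(Cuon,(Castanea,(Gulo,Mustela))))),(Avena,(Tsuga,(Oryza,Urocyon))))).
That clade contains 26 terminal taxa: Arabidopsis, Avena, Capsella, Carpinus, Castanea, Corylus, Cuon, Drosophila, Enhydra, Fagus, Gasterosteus, Glossina, Gorilla, Gulo, Musca, Mustela, Oryza, Panthera, Papio, Puma, Quercus, Salamandra, Solenopsis, Tsuga, Urocyon, Vulpes.

26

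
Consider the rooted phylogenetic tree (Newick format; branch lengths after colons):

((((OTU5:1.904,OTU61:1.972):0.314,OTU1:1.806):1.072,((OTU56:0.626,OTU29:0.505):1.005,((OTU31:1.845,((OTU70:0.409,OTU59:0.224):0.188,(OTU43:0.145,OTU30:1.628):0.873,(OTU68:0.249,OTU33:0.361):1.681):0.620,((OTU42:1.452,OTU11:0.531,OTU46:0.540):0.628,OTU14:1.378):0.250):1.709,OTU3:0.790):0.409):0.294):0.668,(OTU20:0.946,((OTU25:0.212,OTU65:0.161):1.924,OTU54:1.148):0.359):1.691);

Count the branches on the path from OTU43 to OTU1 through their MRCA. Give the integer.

The MRCA of OTU43 and OTU1 is the node subtending (((OTU5,OTU61),OTU1),((OTU56,OTU29),((OTU31,((OTU70,OTU59),(OTU43,OTU30),(OTU68,OTU33)),((OTU42,OTU11,OTU46),OTU14)),OTU3))).
From OTU43 up to that node: 6 branches. From OTU1 up to the same node: 2 branches. Total: 6 + 2 = 8.

8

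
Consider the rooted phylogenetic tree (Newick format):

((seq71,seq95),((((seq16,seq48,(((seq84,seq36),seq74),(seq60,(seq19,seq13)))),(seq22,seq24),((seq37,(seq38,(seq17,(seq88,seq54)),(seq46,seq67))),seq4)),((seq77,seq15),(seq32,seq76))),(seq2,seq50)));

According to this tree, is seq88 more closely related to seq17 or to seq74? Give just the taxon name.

seq17

The MRCA of seq88 and seq17 subtends (seq17,(seq88,seq54)) (3 taxa).
The MRCA of seq88 and seq74 subtends ((seq16,seq48,(((seq84,seq36),seq74),(seq60,(seq19,seq13)))),(seq22,seq24),((seq37,(seq38,(seq17,(seq88,seq54)),(seq46,seq67))),seq4)) (18 taxa).
The first is nested inside the second, so seq88 shares a more recent common ancestor with seq17.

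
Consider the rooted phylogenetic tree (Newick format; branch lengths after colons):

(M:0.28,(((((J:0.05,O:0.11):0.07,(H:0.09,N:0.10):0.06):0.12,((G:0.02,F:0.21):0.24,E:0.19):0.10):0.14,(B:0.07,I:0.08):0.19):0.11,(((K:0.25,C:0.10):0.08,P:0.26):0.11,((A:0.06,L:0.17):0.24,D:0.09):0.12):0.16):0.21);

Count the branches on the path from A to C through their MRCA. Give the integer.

6

The MRCA of A and C is the node subtending (((K,C),P),((A,L),D)).
From A up to that node: 3 branches. From C up to the same node: 3 branches. Total: 3 + 3 = 6.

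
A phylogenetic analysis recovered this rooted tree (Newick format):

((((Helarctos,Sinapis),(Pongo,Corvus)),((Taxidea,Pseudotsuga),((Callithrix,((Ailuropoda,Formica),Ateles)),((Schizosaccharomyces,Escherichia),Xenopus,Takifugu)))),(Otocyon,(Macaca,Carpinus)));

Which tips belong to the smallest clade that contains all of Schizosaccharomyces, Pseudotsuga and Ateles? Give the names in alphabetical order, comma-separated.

Ailuropoda, Ateles, Callithrix, Escherichia, Formica, Pseudotsuga, Schizosaccharomyces, Takifugu, Taxidea, Xenopus

Tracing Schizosaccharomyces: it sits inside (Schizosaccharomyces,Escherichia).
Tracing Pseudotsuga: it sits inside (Taxidea,Pseudotsuga).
Tracing Ateles: it sits inside ((Ailuropoda,Formica),Ateles).
The smallest clade enclosing all 3 is ((Taxidea,Pseudotsuga),((Callithrix,((Ailuropoda,Formica),Ateles)),((Schizosaccharomyces,Escherichia),Xenopus,Takifugu))); the answer is its 10 terminal taxa in alphabetical order.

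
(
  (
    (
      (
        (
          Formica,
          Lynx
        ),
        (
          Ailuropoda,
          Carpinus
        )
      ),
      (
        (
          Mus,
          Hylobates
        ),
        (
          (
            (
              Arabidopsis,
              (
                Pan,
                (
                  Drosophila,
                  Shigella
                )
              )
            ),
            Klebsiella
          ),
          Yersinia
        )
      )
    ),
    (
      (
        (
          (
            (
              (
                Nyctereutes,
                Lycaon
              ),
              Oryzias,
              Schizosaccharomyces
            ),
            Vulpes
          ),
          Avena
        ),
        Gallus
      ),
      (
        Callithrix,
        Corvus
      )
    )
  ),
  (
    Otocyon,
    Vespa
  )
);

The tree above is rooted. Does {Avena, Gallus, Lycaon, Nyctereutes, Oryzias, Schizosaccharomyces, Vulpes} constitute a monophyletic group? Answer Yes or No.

Yes

The most recent common ancestor of these taxa subtends (((((Nyctereutes,Lycaon),Oryzias,Schizosaccharomyces),Vulpes),Avena),Gallus).
That clade has exactly 7 tips — every listed taxon and nothing else — so the group is monophyletic.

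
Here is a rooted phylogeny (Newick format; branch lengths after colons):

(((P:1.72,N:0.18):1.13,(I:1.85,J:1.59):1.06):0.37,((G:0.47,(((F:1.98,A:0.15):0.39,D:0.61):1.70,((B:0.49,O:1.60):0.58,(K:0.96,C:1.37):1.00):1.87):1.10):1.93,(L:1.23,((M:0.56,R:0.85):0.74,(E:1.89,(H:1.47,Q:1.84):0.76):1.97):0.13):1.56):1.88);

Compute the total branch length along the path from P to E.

The path runs P → … → MRCA → … → E; the MRCA is the root of the tree.
Branch lengths along that path: 1.72 + 1.13 + 0.37 + 1.88 + 1.56 + 0.13 + 1.97 + 1.89 = 10.65.

10.65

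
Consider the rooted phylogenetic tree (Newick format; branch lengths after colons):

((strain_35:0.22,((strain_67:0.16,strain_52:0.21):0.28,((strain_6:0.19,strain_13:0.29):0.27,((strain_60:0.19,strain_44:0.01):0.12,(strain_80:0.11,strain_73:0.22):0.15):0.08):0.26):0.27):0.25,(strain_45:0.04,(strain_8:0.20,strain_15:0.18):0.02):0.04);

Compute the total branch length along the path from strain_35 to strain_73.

1.20

The path runs strain_35 → … → MRCA → … → strain_73; the MRCA is the node subtending (strain_35,((strain_67,strain_52),((strain_6,strain_13),((strain_60,strain_44),(strain_80,strain_73))))).
Branch lengths along that path: 0.22 + 0.27 + 0.26 + 0.08 + 0.15 + 0.22 = 1.20.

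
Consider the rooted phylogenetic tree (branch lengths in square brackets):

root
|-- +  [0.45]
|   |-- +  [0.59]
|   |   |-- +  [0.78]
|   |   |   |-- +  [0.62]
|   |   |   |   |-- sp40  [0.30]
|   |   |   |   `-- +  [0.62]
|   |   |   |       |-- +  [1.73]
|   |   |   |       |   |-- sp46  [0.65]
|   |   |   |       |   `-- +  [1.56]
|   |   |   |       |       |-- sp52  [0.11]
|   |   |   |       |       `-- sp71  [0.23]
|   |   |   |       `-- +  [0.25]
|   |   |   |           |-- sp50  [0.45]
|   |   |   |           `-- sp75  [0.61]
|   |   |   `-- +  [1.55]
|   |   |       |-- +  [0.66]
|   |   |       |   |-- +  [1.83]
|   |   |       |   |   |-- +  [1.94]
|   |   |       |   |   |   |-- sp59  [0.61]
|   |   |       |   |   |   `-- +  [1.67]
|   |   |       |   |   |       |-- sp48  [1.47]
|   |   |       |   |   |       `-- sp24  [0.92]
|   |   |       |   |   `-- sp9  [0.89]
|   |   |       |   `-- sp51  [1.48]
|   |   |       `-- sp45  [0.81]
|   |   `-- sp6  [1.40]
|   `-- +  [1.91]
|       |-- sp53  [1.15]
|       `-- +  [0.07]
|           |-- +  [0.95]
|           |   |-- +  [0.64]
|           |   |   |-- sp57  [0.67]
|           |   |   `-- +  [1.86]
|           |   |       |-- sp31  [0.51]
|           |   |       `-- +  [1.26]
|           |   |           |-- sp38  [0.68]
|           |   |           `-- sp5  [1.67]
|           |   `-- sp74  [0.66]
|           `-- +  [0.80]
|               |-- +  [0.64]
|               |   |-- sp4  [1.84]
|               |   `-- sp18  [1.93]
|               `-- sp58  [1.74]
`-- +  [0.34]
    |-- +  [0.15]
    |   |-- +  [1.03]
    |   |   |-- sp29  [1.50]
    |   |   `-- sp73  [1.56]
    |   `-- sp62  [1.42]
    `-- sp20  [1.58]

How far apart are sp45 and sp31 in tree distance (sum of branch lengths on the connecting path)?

The path runs sp45 → … → MRCA → … → sp31; the MRCA is the node subtending ((((sp40,((sp46,(sp52,sp71)),(sp50,sp75))),((((sp59,(sp48,sp24)),sp9),sp51),sp45)),sp6),(sp53,(((sp57,(sp31,(sp38,sp5))),sp74),((sp4,sp18),sp58)))).
Branch lengths along that path: 0.81 + 1.55 + 0.78 + 0.59 + 1.91 + 0.07 + 0.95 + 0.64 + 1.86 + 0.51 = 9.67.

9.67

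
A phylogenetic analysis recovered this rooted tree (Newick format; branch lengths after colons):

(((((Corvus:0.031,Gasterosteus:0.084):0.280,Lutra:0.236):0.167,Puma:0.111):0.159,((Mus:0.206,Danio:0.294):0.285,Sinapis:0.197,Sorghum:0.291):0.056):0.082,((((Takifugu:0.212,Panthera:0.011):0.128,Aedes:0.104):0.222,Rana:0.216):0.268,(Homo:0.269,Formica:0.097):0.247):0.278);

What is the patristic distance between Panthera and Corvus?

1.626

The path runs Panthera → … → MRCA → … → Corvus; the MRCA is the root of the tree.
Branch lengths along that path: 0.011 + 0.128 + 0.222 + 0.268 + 0.278 + 0.082 + 0.159 + 0.167 + 0.280 + 0.031 = 1.626.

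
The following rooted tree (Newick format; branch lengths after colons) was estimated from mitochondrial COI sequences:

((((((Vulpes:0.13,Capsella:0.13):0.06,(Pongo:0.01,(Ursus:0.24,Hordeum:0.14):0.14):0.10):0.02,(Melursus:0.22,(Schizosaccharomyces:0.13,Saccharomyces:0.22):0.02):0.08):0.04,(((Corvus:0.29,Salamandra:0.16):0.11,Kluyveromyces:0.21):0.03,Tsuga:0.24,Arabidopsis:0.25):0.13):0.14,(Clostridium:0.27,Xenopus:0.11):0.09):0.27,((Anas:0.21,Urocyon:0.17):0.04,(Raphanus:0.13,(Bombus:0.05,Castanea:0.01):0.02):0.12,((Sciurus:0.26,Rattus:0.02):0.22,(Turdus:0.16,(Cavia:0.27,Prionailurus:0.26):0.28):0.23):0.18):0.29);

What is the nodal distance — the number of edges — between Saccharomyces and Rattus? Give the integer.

The MRCA of Saccharomyces and Rattus is the root of the tree.
From Saccharomyces up to that node: 6 branches. From Rattus up to the same node: 4 branches. Total: 6 + 4 = 10.

10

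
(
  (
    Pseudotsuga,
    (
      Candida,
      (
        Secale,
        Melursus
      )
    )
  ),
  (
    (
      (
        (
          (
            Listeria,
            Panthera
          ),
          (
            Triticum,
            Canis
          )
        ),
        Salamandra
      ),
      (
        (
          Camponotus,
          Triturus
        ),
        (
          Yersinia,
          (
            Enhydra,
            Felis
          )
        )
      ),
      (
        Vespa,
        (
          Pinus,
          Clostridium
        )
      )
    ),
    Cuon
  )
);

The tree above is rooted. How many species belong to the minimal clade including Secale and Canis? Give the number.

18

The MRCA of Secale and Canis is the root, so the clade is the entire tree.
That clade contains 18 terminal taxa: Camponotus, Candida, Canis, Clostridium, Cuon, Enhydra, Felis, Listeria, Melursus, Panthera, Pinus, Pseudotsuga, Salamandra, Secale, Triticum, Triturus, Vespa, Yersinia.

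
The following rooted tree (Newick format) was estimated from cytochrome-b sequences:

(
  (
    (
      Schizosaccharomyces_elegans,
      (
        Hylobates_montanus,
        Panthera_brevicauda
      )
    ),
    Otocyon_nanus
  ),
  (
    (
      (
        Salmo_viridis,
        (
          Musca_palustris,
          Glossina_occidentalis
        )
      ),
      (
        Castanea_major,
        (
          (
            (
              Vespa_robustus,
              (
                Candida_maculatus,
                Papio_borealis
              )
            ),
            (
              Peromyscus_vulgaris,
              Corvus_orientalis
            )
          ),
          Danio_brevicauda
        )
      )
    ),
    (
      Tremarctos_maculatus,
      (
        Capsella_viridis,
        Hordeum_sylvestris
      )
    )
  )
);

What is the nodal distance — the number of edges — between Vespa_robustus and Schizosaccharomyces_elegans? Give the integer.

10

The MRCA of Vespa_robustus and Schizosaccharomyces_elegans is the root of the tree.
From Vespa_robustus up to that node: 7 branches. From Schizosaccharomyces_elegans up to the same node: 3 branches. Total: 7 + 3 = 10.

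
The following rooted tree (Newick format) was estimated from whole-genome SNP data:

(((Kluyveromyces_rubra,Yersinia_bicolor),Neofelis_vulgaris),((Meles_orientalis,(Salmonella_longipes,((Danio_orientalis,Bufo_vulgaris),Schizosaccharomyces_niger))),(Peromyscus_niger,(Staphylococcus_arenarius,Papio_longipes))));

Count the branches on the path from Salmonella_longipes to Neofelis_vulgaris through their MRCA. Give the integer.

The MRCA of Salmonella_longipes and Neofelis_vulgaris is the root of the tree.
From Salmonella_longipes up to that node: 4 branches. From Neofelis_vulgaris up to the same node: 2 branches. Total: 4 + 2 = 6.

6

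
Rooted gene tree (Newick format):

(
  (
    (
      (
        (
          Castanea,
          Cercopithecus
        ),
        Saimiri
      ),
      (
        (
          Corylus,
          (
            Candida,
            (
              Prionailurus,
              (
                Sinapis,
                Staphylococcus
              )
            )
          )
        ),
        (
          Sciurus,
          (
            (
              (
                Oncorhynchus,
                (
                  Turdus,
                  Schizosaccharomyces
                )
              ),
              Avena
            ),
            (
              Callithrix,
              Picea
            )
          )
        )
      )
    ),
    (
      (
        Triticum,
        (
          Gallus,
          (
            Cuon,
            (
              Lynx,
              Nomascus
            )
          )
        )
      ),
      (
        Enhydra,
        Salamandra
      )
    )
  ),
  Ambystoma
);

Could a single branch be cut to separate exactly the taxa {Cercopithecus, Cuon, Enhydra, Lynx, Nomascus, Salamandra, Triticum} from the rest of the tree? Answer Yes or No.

No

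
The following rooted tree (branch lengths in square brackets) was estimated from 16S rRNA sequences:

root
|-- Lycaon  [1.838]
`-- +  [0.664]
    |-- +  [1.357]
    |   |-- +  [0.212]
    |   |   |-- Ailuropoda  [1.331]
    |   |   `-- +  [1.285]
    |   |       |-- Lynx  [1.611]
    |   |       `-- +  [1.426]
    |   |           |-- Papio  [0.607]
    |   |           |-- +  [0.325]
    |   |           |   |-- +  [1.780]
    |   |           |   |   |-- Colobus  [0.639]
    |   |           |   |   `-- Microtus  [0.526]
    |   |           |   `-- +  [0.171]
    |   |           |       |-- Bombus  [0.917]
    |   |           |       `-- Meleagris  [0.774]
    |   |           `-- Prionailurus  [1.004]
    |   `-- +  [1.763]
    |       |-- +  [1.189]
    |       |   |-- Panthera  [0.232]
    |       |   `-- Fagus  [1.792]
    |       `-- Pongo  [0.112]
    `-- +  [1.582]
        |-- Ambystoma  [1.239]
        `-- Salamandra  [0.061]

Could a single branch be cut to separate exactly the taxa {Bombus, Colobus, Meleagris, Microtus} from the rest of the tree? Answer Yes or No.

The most recent common ancestor of these taxa subtends ((Colobus,Microtus),(Bombus,Meleagris)).
That clade has exactly 4 tips — every listed taxon and nothing else — so the group is monophyletic.

Yes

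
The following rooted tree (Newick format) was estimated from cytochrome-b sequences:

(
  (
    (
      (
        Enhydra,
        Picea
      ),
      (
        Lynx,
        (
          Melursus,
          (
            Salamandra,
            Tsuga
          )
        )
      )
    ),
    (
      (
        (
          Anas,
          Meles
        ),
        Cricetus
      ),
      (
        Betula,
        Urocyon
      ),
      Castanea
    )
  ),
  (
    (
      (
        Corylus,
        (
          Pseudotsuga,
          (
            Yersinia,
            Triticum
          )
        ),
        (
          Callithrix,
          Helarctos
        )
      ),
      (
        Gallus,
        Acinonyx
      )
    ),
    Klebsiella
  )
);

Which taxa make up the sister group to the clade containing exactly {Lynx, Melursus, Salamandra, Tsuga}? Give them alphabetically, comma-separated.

Enhydra, Picea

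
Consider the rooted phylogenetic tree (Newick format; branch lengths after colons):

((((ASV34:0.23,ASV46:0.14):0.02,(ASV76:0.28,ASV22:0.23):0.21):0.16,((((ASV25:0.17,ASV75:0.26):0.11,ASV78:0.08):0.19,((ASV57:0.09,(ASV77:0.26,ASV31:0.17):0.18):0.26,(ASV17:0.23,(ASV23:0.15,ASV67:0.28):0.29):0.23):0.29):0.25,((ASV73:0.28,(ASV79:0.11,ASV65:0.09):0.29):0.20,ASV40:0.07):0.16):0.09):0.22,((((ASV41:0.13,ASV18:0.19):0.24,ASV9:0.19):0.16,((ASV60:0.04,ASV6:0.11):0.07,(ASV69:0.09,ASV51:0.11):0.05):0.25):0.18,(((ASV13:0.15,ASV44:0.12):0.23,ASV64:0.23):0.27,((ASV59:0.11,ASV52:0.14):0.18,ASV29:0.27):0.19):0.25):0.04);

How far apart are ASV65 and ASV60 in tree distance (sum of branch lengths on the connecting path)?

The path runs ASV65 → … → MRCA → … → ASV60; the MRCA is the root of the tree.
Branch lengths along that path: 0.09 + 0.29 + 0.20 + 0.16 + 0.09 + 0.22 + 0.04 + 0.18 + 0.25 + 0.07 + 0.04 = 1.63.

1.63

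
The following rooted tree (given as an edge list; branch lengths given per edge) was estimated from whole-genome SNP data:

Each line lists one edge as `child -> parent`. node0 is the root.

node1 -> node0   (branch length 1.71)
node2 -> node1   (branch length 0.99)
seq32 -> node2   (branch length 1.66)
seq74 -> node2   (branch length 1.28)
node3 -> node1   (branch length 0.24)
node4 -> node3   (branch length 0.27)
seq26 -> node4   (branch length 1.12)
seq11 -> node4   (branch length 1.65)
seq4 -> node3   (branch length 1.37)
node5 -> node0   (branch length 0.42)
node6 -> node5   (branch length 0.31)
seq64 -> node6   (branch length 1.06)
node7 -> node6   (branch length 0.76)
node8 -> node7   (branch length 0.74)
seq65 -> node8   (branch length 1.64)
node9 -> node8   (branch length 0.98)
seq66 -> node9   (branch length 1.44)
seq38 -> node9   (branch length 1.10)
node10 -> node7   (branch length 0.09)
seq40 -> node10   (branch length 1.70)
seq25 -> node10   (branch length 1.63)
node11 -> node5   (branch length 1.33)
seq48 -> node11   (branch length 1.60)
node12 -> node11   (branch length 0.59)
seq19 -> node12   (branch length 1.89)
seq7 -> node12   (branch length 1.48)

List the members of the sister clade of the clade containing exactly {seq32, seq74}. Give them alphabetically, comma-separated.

seq11, seq26, seq4

The clade containing exactly {seq32, seq74} attaches to the tree at the node subtending ((seq32,seq74),((seq26,seq11),seq4)).
The other lineage descending from that same node — the sister group — is ((seq26,seq11),seq4); its 3 tips in alphabetical order are the answer.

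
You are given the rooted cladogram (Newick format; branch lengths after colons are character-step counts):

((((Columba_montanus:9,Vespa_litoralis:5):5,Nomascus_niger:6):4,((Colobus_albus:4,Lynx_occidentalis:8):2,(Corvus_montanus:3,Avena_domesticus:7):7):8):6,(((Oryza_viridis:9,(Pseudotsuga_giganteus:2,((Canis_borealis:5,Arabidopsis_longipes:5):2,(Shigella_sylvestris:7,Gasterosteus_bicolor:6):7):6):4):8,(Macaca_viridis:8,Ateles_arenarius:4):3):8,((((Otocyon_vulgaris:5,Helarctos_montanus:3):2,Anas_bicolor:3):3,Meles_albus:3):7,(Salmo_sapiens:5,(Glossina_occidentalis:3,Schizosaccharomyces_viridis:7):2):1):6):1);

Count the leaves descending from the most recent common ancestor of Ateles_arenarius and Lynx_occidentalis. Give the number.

The MRCA of Ateles_arenarius and Lynx_occidentalis is the root, so the clade is the entire tree.
That clade contains 22 terminal taxa: Anas_bicolor, Arabidopsis_longipes, Ateles_arenarius, Avena_domesticus, Canis_borealis, Colobus_albus, Columba_montanus, Corvus_montanus, Gasterosteus_bicolor, Glossina_occidentalis, Helarctos_montanus, Lynx_occidentalis, Macaca_viridis, Meles_albus, Nomascus_niger, Oryza_viridis, Otocyon_vulgaris, Pseudotsuga_giganteus, Salmo_sapiens, Schizosaccharomyces_viridis, Shigella_sylvestris, Vespa_litoralis.

22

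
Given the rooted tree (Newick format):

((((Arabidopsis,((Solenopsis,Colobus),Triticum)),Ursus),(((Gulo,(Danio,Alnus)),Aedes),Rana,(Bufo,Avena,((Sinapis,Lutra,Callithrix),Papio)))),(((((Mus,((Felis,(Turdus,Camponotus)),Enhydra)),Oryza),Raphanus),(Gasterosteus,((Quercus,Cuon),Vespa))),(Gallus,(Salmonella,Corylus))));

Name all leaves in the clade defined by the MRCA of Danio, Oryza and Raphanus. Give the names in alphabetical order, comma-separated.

Tracing Danio: it sits inside (Danio,Alnus).
Tracing Oryza: it sits inside ((Mus,((Felis,(Turdus,Camponotus)),Enhydra)),Oryza).
Tracing Raphanus: it sits inside (((Mus,((Felis,(Turdus,Camponotus)),Enhydra)),Oryza),Raphanus).
The smallest clade enclosing all 3 is the whole tree (their MRCA is the root), so the answer is all 30 tips in alphabetical order.

Aedes, Alnus, Arabidopsis, Avena, Bufo, Callithrix, Camponotus, Colobus, Corylus, Cuon, Danio, Enhydra, Felis, Gallus, Gasterosteus, Gulo, Lutra, Mus, Oryza, Papio, Quercus, Rana, Raphanus, Salmonella, Sinapis, Solenopsis, Triticum, Turdus, Ursus, Vespa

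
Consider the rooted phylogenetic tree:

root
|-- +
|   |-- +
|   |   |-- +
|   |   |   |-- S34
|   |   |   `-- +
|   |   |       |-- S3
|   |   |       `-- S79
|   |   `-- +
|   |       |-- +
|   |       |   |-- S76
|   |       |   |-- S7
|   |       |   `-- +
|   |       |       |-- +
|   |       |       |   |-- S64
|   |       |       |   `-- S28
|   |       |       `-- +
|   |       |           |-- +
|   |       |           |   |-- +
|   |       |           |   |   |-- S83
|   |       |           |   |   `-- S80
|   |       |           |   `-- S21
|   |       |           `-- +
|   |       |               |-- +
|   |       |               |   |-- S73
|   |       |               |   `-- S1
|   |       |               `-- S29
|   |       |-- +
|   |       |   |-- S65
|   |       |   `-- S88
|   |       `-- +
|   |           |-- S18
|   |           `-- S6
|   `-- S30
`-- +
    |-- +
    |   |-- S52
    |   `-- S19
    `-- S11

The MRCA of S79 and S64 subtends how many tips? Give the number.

The MRCA of S79 and S64 is the node subtending ((S34,(S3,S79)),((S76,S7,((S64,S28),(((S83,S80),S21),((S73,S1),S29)))),(S65,S88),(S18,S6))).
That clade contains 17 terminal taxa: S1, S18, S21, S28, S29, S3, S34, S6, S64, S65, S7, S73, S76, S79, S80, S83, S88.

17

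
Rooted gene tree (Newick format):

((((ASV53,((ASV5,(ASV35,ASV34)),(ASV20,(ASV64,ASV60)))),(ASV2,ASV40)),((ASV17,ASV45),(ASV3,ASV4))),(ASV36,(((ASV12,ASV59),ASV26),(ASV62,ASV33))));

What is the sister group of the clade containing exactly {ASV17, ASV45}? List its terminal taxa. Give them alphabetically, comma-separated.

ASV3, ASV4

The clade containing exactly {ASV17, ASV45} attaches to the tree at the node subtending ((ASV17,ASV45),(ASV3,ASV4)).
The other lineage descending from that same node — the sister group — is (ASV3,ASV4); its 2 tips in alphabetical order are the answer.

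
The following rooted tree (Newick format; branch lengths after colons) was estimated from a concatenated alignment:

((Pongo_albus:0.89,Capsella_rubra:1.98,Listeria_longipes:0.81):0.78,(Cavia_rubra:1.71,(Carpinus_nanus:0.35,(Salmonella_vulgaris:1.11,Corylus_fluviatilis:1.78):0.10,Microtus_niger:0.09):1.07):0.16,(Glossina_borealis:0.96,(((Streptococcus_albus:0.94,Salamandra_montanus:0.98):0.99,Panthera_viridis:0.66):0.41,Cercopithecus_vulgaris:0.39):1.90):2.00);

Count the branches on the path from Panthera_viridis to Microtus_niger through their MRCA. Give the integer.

The MRCA of Panthera_viridis and Microtus_niger is the root of the tree.
From Panthera_viridis up to that node: 4 branches. From Microtus_niger up to the same node: 3 branches. Total: 4 + 3 = 7.

7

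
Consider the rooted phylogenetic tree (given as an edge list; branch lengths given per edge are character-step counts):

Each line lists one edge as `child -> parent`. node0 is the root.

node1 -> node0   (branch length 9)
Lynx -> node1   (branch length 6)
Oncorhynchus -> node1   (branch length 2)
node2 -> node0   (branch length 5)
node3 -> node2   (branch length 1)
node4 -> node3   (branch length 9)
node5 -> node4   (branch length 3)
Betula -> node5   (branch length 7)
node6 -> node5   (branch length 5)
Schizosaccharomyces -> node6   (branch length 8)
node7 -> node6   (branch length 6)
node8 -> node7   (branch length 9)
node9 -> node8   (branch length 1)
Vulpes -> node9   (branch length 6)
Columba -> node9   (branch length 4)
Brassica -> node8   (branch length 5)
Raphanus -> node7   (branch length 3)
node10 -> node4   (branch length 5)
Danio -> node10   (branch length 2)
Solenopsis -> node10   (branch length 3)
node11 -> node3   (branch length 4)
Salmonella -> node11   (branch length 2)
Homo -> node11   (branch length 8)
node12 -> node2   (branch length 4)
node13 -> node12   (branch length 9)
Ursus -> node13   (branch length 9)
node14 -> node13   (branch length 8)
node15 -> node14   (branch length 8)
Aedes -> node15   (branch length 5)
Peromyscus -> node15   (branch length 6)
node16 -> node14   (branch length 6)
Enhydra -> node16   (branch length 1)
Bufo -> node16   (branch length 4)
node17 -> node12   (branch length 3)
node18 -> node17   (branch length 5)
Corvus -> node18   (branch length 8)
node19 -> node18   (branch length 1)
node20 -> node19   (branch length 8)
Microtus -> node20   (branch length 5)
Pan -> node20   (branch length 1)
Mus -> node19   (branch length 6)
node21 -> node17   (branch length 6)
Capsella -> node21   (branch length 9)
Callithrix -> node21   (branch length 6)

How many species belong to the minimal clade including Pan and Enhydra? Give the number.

The MRCA of Pan and Enhydra is the node subtending ((Ursus,((Aedes,Peromyscus),(Enhydra,Bufo))),((Corvus,((Microtus,Pan),Mus)),(Capsella,Callithrix))).
That clade contains 11 terminal taxa: Aedes, Bufo, Callithrix, Capsella, Corvus, Enhydra, Microtus, Mus, Pan, Peromyscus, Ursus.

11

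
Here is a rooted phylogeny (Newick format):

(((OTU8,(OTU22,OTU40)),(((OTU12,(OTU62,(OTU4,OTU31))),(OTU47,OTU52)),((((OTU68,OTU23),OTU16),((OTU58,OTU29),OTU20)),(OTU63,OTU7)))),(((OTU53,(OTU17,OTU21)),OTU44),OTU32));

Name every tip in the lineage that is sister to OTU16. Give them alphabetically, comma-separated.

OTU23, OTU68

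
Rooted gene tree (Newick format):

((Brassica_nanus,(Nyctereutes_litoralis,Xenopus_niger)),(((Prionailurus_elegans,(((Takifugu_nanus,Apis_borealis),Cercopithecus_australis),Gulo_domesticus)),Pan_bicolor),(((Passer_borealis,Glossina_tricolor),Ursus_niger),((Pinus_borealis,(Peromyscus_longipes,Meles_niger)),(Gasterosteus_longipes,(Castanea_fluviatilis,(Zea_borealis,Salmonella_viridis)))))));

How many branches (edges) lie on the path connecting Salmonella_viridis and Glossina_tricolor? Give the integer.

The MRCA of Salmonella_viridis and Glossina_tricolor is the node subtending (((Passer_borealis,Glossina_tricolor),Ursus_niger),((Pinus_borealis,(Peromyscus_longipes,Meles_niger)),(Gasterosteus_longipes,(Castanea_fluviatilis,(Zea_borealis,Salmonella_viridis))))).
From Salmonella_viridis up to that node: 5 branches. From Glossina_tricolor up to the same node: 3 branches. Total: 5 + 3 = 8.

8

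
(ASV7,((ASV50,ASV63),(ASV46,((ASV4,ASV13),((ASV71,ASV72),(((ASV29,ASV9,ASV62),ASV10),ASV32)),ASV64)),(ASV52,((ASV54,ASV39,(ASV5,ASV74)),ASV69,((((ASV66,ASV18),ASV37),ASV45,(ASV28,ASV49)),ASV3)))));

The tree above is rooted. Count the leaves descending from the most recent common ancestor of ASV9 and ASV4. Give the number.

10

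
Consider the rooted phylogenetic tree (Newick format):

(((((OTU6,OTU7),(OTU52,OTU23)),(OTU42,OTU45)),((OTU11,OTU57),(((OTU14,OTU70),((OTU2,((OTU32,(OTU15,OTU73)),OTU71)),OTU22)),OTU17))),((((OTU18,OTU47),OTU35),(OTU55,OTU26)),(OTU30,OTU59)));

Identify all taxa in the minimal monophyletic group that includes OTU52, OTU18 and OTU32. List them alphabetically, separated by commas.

Tracing OTU52: it sits inside (OTU52,OTU23).
Tracing OTU18: it sits inside (OTU18,OTU47).
Tracing OTU32: it sits inside (OTU32,(OTU15,OTU73)).
The smallest clade enclosing all 3 is the whole tree (their MRCA is the root), so the answer is all 24 tips in alphabetical order.

OTU11, OTU14, OTU15, OTU17, OTU18, OTU2, OTU22, OTU23, OTU26, OTU30, OTU32, OTU35, OTU42, OTU45, OTU47, OTU52, OTU55, OTU57, OTU59, OTU6, OTU7, OTU70, OTU71, OTU73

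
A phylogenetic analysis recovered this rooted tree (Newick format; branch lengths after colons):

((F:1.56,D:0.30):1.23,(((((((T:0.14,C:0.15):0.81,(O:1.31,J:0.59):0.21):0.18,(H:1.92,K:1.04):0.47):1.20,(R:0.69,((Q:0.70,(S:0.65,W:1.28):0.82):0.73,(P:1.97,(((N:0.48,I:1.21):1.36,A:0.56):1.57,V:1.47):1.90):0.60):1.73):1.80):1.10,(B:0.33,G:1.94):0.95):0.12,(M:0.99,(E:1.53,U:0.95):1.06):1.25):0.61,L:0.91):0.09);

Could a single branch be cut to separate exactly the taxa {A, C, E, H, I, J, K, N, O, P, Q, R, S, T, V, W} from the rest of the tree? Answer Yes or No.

No

The MRCA of the listed taxa subtends ((((((T,C),(O,J)),(H,K)),(R,((Q,(S,W)),(P,(((N,I),A),V))))),(B,G)),(M,(E,U))).
That clade also contains B, G, M, U, which are not in the proposed group, so the group is not monophyletic.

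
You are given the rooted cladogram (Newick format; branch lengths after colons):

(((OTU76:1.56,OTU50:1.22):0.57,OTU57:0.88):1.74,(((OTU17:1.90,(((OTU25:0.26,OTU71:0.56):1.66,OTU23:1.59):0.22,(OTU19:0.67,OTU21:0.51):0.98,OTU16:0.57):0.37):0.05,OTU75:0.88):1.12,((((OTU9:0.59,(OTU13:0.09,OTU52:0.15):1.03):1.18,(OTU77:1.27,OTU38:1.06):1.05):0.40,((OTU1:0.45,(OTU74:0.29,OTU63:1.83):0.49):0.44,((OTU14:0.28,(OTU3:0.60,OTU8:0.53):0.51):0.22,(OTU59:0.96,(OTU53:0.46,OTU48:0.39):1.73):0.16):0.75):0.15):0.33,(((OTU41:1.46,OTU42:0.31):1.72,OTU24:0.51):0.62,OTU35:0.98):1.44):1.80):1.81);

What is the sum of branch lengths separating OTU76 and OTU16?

The path runs OTU76 → … → MRCA → … → OTU16; the MRCA is the root of the tree.
Branch lengths along that path: 1.56 + 0.57 + 1.74 + 1.81 + 1.12 + 0.05 + 0.37 + 0.57 = 7.79.

7.79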